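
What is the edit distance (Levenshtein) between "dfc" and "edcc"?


Computing edit distance: "dfc" -> "edcc"
DP table:
           e    d    c    c
      0    1    2    3    4
  d   1    1    1    2    3
  f   2    2    2    2    3
  c   3    3    3    2    2
Edit distance = dp[3][4] = 2

2


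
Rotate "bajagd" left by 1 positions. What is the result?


Input: "bajagd", rotate left by 1
First 1 characters: "b"
Remaining characters: "ajagd"
Concatenate remaining + first: "ajagd" + "b" = "ajagdb"

ajagdb


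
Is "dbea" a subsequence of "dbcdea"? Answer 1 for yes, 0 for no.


Check if "dbea" is a subsequence of "dbcdea"
Greedy scan:
  Position 0 ('d'): matches sub[0] = 'd'
  Position 1 ('b'): matches sub[1] = 'b'
  Position 2 ('c'): no match needed
  Position 3 ('d'): no match needed
  Position 4 ('e'): matches sub[2] = 'e'
  Position 5 ('a'): matches sub[3] = 'a'
All 4 characters matched => is a subsequence

1


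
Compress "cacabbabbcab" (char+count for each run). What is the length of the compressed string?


Input: cacabbabbcab
Runs:
  'c' x 1 => "c1"
  'a' x 1 => "a1"
  'c' x 1 => "c1"
  'a' x 1 => "a1"
  'b' x 2 => "b2"
  'a' x 1 => "a1"
  'b' x 2 => "b2"
  'c' x 1 => "c1"
  'a' x 1 => "a1"
  'b' x 1 => "b1"
Compressed: "c1a1c1a1b2a1b2c1a1b1"
Compressed length: 20

20


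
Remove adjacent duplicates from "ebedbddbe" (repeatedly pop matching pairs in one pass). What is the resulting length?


Input: ebedbddbe
Stack-based adjacent duplicate removal:
  Read 'e': push. Stack: e
  Read 'b': push. Stack: eb
  Read 'e': push. Stack: ebe
  Read 'd': push. Stack: ebed
  Read 'b': push. Stack: ebedb
  Read 'd': push. Stack: ebedbd
  Read 'd': matches stack top 'd' => pop. Stack: ebedb
  Read 'b': matches stack top 'b' => pop. Stack: ebed
  Read 'e': push. Stack: ebede
Final stack: "ebede" (length 5)

5


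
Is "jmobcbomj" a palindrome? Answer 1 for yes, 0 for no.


Input: jmobcbomj
Reversed: jmobcbomj
  Compare pos 0 ('j') with pos 8 ('j'): match
  Compare pos 1 ('m') with pos 7 ('m'): match
  Compare pos 2 ('o') with pos 6 ('o'): match
  Compare pos 3 ('b') with pos 5 ('b'): match
Result: palindrome

1


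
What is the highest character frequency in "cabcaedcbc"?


Input: cabcaedcbc
Character counts:
  'a': 2
  'b': 2
  'c': 4
  'd': 1
  'e': 1
Maximum frequency: 4

4


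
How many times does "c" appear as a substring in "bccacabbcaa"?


Searching for "c" in "bccacabbcaa"
Scanning each position:
  Position 0: "b" => no
  Position 1: "c" => MATCH
  Position 2: "c" => MATCH
  Position 3: "a" => no
  Position 4: "c" => MATCH
  Position 5: "a" => no
  Position 6: "b" => no
  Position 7: "b" => no
  Position 8: "c" => MATCH
  Position 9: "a" => no
  Position 10: "a" => no
Total occurrences: 4

4


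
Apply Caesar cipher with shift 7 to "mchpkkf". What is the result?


Caesar cipher: shift "mchpkkf" by 7
  'm' (pos 12) + 7 = pos 19 = 't'
  'c' (pos 2) + 7 = pos 9 = 'j'
  'h' (pos 7) + 7 = pos 14 = 'o'
  'p' (pos 15) + 7 = pos 22 = 'w'
  'k' (pos 10) + 7 = pos 17 = 'r'
  'k' (pos 10) + 7 = pos 17 = 'r'
  'f' (pos 5) + 7 = pos 12 = 'm'
Result: tjowrrm

tjowrrm


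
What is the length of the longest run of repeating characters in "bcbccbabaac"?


Input: "bcbccbabaac"
Scanning for longest run:
  Position 1 ('c'): new char, reset run to 1
  Position 2 ('b'): new char, reset run to 1
  Position 3 ('c'): new char, reset run to 1
  Position 4 ('c'): continues run of 'c', length=2
  Position 5 ('b'): new char, reset run to 1
  Position 6 ('a'): new char, reset run to 1
  Position 7 ('b'): new char, reset run to 1
  Position 8 ('a'): new char, reset run to 1
  Position 9 ('a'): continues run of 'a', length=2
  Position 10 ('c'): new char, reset run to 1
Longest run: 'c' with length 2

2


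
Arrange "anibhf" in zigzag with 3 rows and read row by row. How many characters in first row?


Zigzag "anibhf" into 3 rows:
Placing characters:
  'a' => row 0
  'n' => row 1
  'i' => row 2
  'b' => row 1
  'h' => row 0
  'f' => row 1
Rows:
  Row 0: "ah"
  Row 1: "nbf"
  Row 2: "i"
First row length: 2

2


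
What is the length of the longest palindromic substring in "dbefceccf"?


Input: "dbefceccf"
Checking substrings for palindromes:
  [4:7] "cec" (len 3) => palindrome
  [6:8] "cc" (len 2) => palindrome
Longest palindromic substring: "cec" with length 3

3


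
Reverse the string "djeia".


Input: djeia
Reading characters right to left:
  Position 4: 'a'
  Position 3: 'i'
  Position 2: 'e'
  Position 1: 'j'
  Position 0: 'd'
Reversed: aiejd

aiejd


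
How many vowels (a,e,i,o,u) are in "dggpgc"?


Input: dggpgc
Checking each character:
  'd' at position 0: consonant
  'g' at position 1: consonant
  'g' at position 2: consonant
  'p' at position 3: consonant
  'g' at position 4: consonant
  'c' at position 5: consonant
Total vowels: 0

0


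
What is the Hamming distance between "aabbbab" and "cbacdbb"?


Comparing "aabbbab" and "cbacdbb" position by position:
  Position 0: 'a' vs 'c' => differ
  Position 1: 'a' vs 'b' => differ
  Position 2: 'b' vs 'a' => differ
  Position 3: 'b' vs 'c' => differ
  Position 4: 'b' vs 'd' => differ
  Position 5: 'a' vs 'b' => differ
  Position 6: 'b' vs 'b' => same
Total differences (Hamming distance): 6

6


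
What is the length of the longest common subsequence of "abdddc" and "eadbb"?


LCS of "abdddc" and "eadbb"
DP table:
           e    a    d    b    b
      0    0    0    0    0    0
  a   0    0    1    1    1    1
  b   0    0    1    1    2    2
  d   0    0    1    2    2    2
  d   0    0    1    2    2    2
  d   0    0    1    2    2    2
  c   0    0    1    2    2    2
LCS length = dp[6][5] = 2

2


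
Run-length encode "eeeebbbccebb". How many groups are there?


Input: eeeebbbccebb
Scanning for consecutive runs:
  Group 1: 'e' x 4 (positions 0-3)
  Group 2: 'b' x 3 (positions 4-6)
  Group 3: 'c' x 2 (positions 7-8)
  Group 4: 'e' x 1 (positions 9-9)
  Group 5: 'b' x 2 (positions 10-11)
Total groups: 5

5


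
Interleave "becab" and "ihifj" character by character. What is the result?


Interleaving "becab" and "ihifj":
  Position 0: 'b' from first, 'i' from second => "bi"
  Position 1: 'e' from first, 'h' from second => "eh"
  Position 2: 'c' from first, 'i' from second => "ci"
  Position 3: 'a' from first, 'f' from second => "af"
  Position 4: 'b' from first, 'j' from second => "bj"
Result: biehciafbj

biehciafbj


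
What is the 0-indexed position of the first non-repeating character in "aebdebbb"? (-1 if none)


Input: aebdebbb
Character frequencies:
  'a': 1
  'b': 4
  'd': 1
  'e': 2
Scanning left to right for freq == 1:
  Position 0 ('a'): unique! => answer = 0

0


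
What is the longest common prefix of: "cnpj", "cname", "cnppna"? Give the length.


Words: cnpj, cname, cnppna
  Position 0: all 'c' => match
  Position 1: all 'n' => match
  Position 2: ('p', 'a', 'p') => mismatch, stop
LCP = "cn" (length 2)

2


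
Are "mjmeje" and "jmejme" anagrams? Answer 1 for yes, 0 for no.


Strings: "mjmeje", "jmejme"
Sorted first:  eejjmm
Sorted second: eejjmm
Sorted forms match => anagrams

1


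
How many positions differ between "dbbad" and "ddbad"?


Comparing "dbbad" and "ddbad" position by position:
  Position 0: 'd' vs 'd' => same
  Position 1: 'b' vs 'd' => DIFFER
  Position 2: 'b' vs 'b' => same
  Position 3: 'a' vs 'a' => same
  Position 4: 'd' vs 'd' => same
Positions that differ: 1

1


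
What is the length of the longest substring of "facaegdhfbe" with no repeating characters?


Input: "facaegdhfbe"
Sliding window (track last position of each char):
  Position 0 ('f'): window [0,0] length 1 -- new best
  Position 1 ('a'): window [0,1] length 2 -- new best
  Position 2 ('c'): window [0,2] length 3 -- new best
  Position 3 ('a'): repeat (last at 1), move window start to 2
  Position 3 ('a'): window [2,3] length 2
  Position 4 ('e'): window [2,4] length 3
  Position 5 ('g'): window [2,5] length 4 -- new best
  Position 6 ('d'): window [2,6] length 5 -- new best
  Position 7 ('h'): window [2,7] length 6 -- new best
  Position 8 ('f'): window [2,8] length 7 -- new best
  Position 9 ('b'): window [2,9] length 8 -- new best
  Position 10 ('e'): repeat (last at 4), move window start to 5
  Position 10 ('e'): window [5,10] length 6
Longest substring with no repeats: "caegdhfb" with length 8

8


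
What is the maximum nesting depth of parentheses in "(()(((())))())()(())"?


Input: "(()(((())))())()(())"
Tracking depth:
  Position 0 '(': depth becomes 1
  Position 1 '(': depth becomes 2
  Position 2 ')': depth becomes 1
  Position 3 '(': depth becomes 2
  Position 4 '(': depth becomes 3
  Position 5 '(': depth becomes 4
  Position 6 '(': depth becomes 5
  Position 7 ')': depth becomes 4
  Position 8 ')': depth becomes 3
  Position 9 ')': depth becomes 2
  Position 10 ')': depth becomes 1
  Position 11 '(': depth becomes 2
  Position 12 ')': depth becomes 1
  Position 13 ')': depth becomes 0
  Position 14 '(': depth becomes 1
  Position 15 ')': depth becomes 0
  Position 16 '(': depth becomes 1
  Position 17 '(': depth becomes 2
  Position 18 ')': depth becomes 1
  Position 19 ')': depth becomes 0
Maximum depth reached: 5

5


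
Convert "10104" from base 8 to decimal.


Input: "10104" in base 8
Positional expansion:
  Digit '1' (value 1) x 8^4 = 4096
  Digit '0' (value 0) x 8^3 = 0
  Digit '1' (value 1) x 8^2 = 64
  Digit '0' (value 0) x 8^1 = 0
  Digit '4' (value 4) x 8^0 = 4
Sum = 4164

4164


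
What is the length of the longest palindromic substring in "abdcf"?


Input: "abdcf"
Checking substrings for palindromes:
  No multi-char palindromic substrings found
Longest palindromic substring: "a" with length 1

1


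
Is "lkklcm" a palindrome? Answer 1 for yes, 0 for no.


Input: lkklcm
Reversed: mclkkl
  Compare pos 0 ('l') with pos 5 ('m'): MISMATCH
  Compare pos 1 ('k') with pos 4 ('c'): MISMATCH
  Compare pos 2 ('k') with pos 3 ('l'): MISMATCH
Result: not a palindrome

0


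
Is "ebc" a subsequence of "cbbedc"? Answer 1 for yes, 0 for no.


Check if "ebc" is a subsequence of "cbbedc"
Greedy scan:
  Position 0 ('c'): no match needed
  Position 1 ('b'): no match needed
  Position 2 ('b'): no match needed
  Position 3 ('e'): matches sub[0] = 'e'
  Position 4 ('d'): no match needed
  Position 5 ('c'): no match needed
Only matched 1/3 characters => not a subsequence

0


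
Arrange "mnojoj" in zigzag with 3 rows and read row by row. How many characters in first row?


Zigzag "mnojoj" into 3 rows:
Placing characters:
  'm' => row 0
  'n' => row 1
  'o' => row 2
  'j' => row 1
  'o' => row 0
  'j' => row 1
Rows:
  Row 0: "mo"
  Row 1: "njj"
  Row 2: "o"
First row length: 2

2


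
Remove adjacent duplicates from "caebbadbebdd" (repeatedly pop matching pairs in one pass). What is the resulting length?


Input: caebbadbebdd
Stack-based adjacent duplicate removal:
  Read 'c': push. Stack: c
  Read 'a': push. Stack: ca
  Read 'e': push. Stack: cae
  Read 'b': push. Stack: caeb
  Read 'b': matches stack top 'b' => pop. Stack: cae
  Read 'a': push. Stack: caea
  Read 'd': push. Stack: caead
  Read 'b': push. Stack: caeadb
  Read 'e': push. Stack: caeadbe
  Read 'b': push. Stack: caeadbeb
  Read 'd': push. Stack: caeadbebd
  Read 'd': matches stack top 'd' => pop. Stack: caeadbeb
Final stack: "caeadbeb" (length 8)

8


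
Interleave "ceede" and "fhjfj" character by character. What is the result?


Interleaving "ceede" and "fhjfj":
  Position 0: 'c' from first, 'f' from second => "cf"
  Position 1: 'e' from first, 'h' from second => "eh"
  Position 2: 'e' from first, 'j' from second => "ej"
  Position 3: 'd' from first, 'f' from second => "df"
  Position 4: 'e' from first, 'j' from second => "ej"
Result: cfehejdfej

cfehejdfej


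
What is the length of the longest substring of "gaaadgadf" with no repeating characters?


Input: "gaaadgadf"
Sliding window (track last position of each char):
  Position 0 ('g'): window [0,0] length 1 -- new best
  Position 1 ('a'): window [0,1] length 2 -- new best
  Position 2 ('a'): repeat (last at 1), move window start to 2
  Position 2 ('a'): window [2,2] length 1
  Position 3 ('a'): repeat (last at 2), move window start to 3
  Position 3 ('a'): window [3,3] length 1
  Position 4 ('d'): window [3,4] length 2
  Position 5 ('g'): window [3,5] length 3 -- new best
  Position 6 ('a'): repeat (last at 3), move window start to 4
  Position 6 ('a'): window [4,6] length 3
  Position 7 ('d'): repeat (last at 4), move window start to 5
  Position 7 ('d'): window [5,7] length 3
  Position 8 ('f'): window [5,8] length 4 -- new best
Longest substring with no repeats: "gadf" with length 4

4


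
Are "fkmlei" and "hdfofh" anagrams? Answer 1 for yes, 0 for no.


Strings: "fkmlei", "hdfofh"
Sorted first:  efiklm
Sorted second: dffhho
Differ at position 0: 'e' vs 'd' => not anagrams

0


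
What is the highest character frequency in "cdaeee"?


Input: cdaeee
Character counts:
  'a': 1
  'c': 1
  'd': 1
  'e': 3
Maximum frequency: 3

3


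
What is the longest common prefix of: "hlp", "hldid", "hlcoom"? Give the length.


Words: hlp, hldid, hlcoom
  Position 0: all 'h' => match
  Position 1: all 'l' => match
  Position 2: ('p', 'd', 'c') => mismatch, stop
LCP = "hl" (length 2)

2


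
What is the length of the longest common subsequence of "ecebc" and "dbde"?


LCS of "ecebc" and "dbde"
DP table:
           d    b    d    e
      0    0    0    0    0
  e   0    0    0    0    1
  c   0    0    0    0    1
  e   0    0    0    0    1
  b   0    0    1    1    1
  c   0    0    1    1    1
LCS length = dp[5][4] = 1

1


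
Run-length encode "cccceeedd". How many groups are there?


Input: cccceeedd
Scanning for consecutive runs:
  Group 1: 'c' x 4 (positions 0-3)
  Group 2: 'e' x 3 (positions 4-6)
  Group 3: 'd' x 2 (positions 7-8)
Total groups: 3

3


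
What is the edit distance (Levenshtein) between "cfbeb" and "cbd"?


Computing edit distance: "cfbeb" -> "cbd"
DP table:
           c    b    d
      0    1    2    3
  c   1    0    1    2
  f   2    1    1    2
  b   3    2    1    2
  e   4    3    2    2
  b   5    4    3    3
Edit distance = dp[5][3] = 3

3


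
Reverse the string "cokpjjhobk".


Input: cokpjjhobk
Reading characters right to left:
  Position 9: 'k'
  Position 8: 'b'
  Position 7: 'o'
  Position 6: 'h'
  Position 5: 'j'
  Position 4: 'j'
  Position 3: 'p'
  Position 2: 'k'
  Position 1: 'o'
  Position 0: 'c'
Reversed: kbohjjpkoc

kbohjjpkoc


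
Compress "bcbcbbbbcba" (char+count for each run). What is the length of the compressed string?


Input: bcbcbbbbcba
Runs:
  'b' x 1 => "b1"
  'c' x 1 => "c1"
  'b' x 1 => "b1"
  'c' x 1 => "c1"
  'b' x 4 => "b4"
  'c' x 1 => "c1"
  'b' x 1 => "b1"
  'a' x 1 => "a1"
Compressed: "b1c1b1c1b4c1b1a1"
Compressed length: 16

16


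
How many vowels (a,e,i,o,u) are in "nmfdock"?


Input: nmfdock
Checking each character:
  'n' at position 0: consonant
  'm' at position 1: consonant
  'f' at position 2: consonant
  'd' at position 3: consonant
  'o' at position 4: vowel (running total: 1)
  'c' at position 5: consonant
  'k' at position 6: consonant
Total vowels: 1

1


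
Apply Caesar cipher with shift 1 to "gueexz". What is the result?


Caesar cipher: shift "gueexz" by 1
  'g' (pos 6) + 1 = pos 7 = 'h'
  'u' (pos 20) + 1 = pos 21 = 'v'
  'e' (pos 4) + 1 = pos 5 = 'f'
  'e' (pos 4) + 1 = pos 5 = 'f'
  'x' (pos 23) + 1 = pos 24 = 'y'
  'z' (pos 25) + 1 = pos 0 = 'a'
Result: hvffya

hvffya


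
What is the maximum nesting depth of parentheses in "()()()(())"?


Input: "()()()(())"
Tracking depth:
  Position 0 '(': depth becomes 1
  Position 1 ')': depth becomes 0
  Position 2 '(': depth becomes 1
  Position 3 ')': depth becomes 0
  Position 4 '(': depth becomes 1
  Position 5 ')': depth becomes 0
  Position 6 '(': depth becomes 1
  Position 7 '(': depth becomes 2
  Position 8 ')': depth becomes 1
  Position 9 ')': depth becomes 0
Maximum depth reached: 2

2


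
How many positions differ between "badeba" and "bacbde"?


Comparing "badeba" and "bacbde" position by position:
  Position 0: 'b' vs 'b' => same
  Position 1: 'a' vs 'a' => same
  Position 2: 'd' vs 'c' => DIFFER
  Position 3: 'e' vs 'b' => DIFFER
  Position 4: 'b' vs 'd' => DIFFER
  Position 5: 'a' vs 'e' => DIFFER
Positions that differ: 4

4


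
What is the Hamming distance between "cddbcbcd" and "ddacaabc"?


Comparing "cddbcbcd" and "ddacaabc" position by position:
  Position 0: 'c' vs 'd' => differ
  Position 1: 'd' vs 'd' => same
  Position 2: 'd' vs 'a' => differ
  Position 3: 'b' vs 'c' => differ
  Position 4: 'c' vs 'a' => differ
  Position 5: 'b' vs 'a' => differ
  Position 6: 'c' vs 'b' => differ
  Position 7: 'd' vs 'c' => differ
Total differences (Hamming distance): 7

7


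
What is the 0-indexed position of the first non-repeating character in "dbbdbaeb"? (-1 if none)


Input: dbbdbaeb
Character frequencies:
  'a': 1
  'b': 4
  'd': 2
  'e': 1
Scanning left to right for freq == 1:
  Position 0 ('d'): freq=2, skip
  Position 1 ('b'): freq=4, skip
  Position 2 ('b'): freq=4, skip
  Position 3 ('d'): freq=2, skip
  Position 4 ('b'): freq=4, skip
  Position 5 ('a'): unique! => answer = 5

5


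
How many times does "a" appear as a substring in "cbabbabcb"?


Searching for "a" in "cbabbabcb"
Scanning each position:
  Position 0: "c" => no
  Position 1: "b" => no
  Position 2: "a" => MATCH
  Position 3: "b" => no
  Position 4: "b" => no
  Position 5: "a" => MATCH
  Position 6: "b" => no
  Position 7: "c" => no
  Position 8: "b" => no
Total occurrences: 2

2


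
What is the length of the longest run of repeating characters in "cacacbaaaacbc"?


Input: "cacacbaaaacbc"
Scanning for longest run:
  Position 1 ('a'): new char, reset run to 1
  Position 2 ('c'): new char, reset run to 1
  Position 3 ('a'): new char, reset run to 1
  Position 4 ('c'): new char, reset run to 1
  Position 5 ('b'): new char, reset run to 1
  Position 6 ('a'): new char, reset run to 1
  Position 7 ('a'): continues run of 'a', length=2
  Position 8 ('a'): continues run of 'a', length=3
  Position 9 ('a'): continues run of 'a', length=4
  Position 10 ('c'): new char, reset run to 1
  Position 11 ('b'): new char, reset run to 1
  Position 12 ('c'): new char, reset run to 1
Longest run: 'a' with length 4

4


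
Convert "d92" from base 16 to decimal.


Input: "d92" in base 16
Positional expansion:
  Digit 'd' (value 13) x 16^2 = 3328
  Digit '9' (value 9) x 16^1 = 144
  Digit '2' (value 2) x 16^0 = 2
Sum = 3474

3474


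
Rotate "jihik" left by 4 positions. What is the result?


Input: "jihik", rotate left by 4
First 4 characters: "jihi"
Remaining characters: "k"
Concatenate remaining + first: "k" + "jihi" = "kjihi"

kjihi


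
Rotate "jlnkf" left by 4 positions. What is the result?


Input: "jlnkf", rotate left by 4
First 4 characters: "jlnk"
Remaining characters: "f"
Concatenate remaining + first: "f" + "jlnk" = "fjlnk"

fjlnk


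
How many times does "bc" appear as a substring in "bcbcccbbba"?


Searching for "bc" in "bcbcccbbba"
Scanning each position:
  Position 0: "bc" => MATCH
  Position 1: "cb" => no
  Position 2: "bc" => MATCH
  Position 3: "cc" => no
  Position 4: "cc" => no
  Position 5: "cb" => no
  Position 6: "bb" => no
  Position 7: "bb" => no
  Position 8: "ba" => no
Total occurrences: 2

2


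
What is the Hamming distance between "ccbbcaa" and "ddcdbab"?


Comparing "ccbbcaa" and "ddcdbab" position by position:
  Position 0: 'c' vs 'd' => differ
  Position 1: 'c' vs 'd' => differ
  Position 2: 'b' vs 'c' => differ
  Position 3: 'b' vs 'd' => differ
  Position 4: 'c' vs 'b' => differ
  Position 5: 'a' vs 'a' => same
  Position 6: 'a' vs 'b' => differ
Total differences (Hamming distance): 6

6


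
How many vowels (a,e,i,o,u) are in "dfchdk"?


Input: dfchdk
Checking each character:
  'd' at position 0: consonant
  'f' at position 1: consonant
  'c' at position 2: consonant
  'h' at position 3: consonant
  'd' at position 4: consonant
  'k' at position 5: consonant
Total vowels: 0

0


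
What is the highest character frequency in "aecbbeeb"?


Input: aecbbeeb
Character counts:
  'a': 1
  'b': 3
  'c': 1
  'e': 3
Maximum frequency: 3

3


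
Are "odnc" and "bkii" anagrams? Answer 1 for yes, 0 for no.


Strings: "odnc", "bkii"
Sorted first:  cdno
Sorted second: biik
Differ at position 0: 'c' vs 'b' => not anagrams

0


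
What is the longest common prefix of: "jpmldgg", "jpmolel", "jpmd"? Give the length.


Words: jpmldgg, jpmolel, jpmd
  Position 0: all 'j' => match
  Position 1: all 'p' => match
  Position 2: all 'm' => match
  Position 3: ('l', 'o', 'd') => mismatch, stop
LCP = "jpm" (length 3)

3


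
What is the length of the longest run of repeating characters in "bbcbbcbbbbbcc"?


Input: "bbcbbcbbbbbcc"
Scanning for longest run:
  Position 1 ('b'): continues run of 'b', length=2
  Position 2 ('c'): new char, reset run to 1
  Position 3 ('b'): new char, reset run to 1
  Position 4 ('b'): continues run of 'b', length=2
  Position 5 ('c'): new char, reset run to 1
  Position 6 ('b'): new char, reset run to 1
  Position 7 ('b'): continues run of 'b', length=2
  Position 8 ('b'): continues run of 'b', length=3
  Position 9 ('b'): continues run of 'b', length=4
  Position 10 ('b'): continues run of 'b', length=5
  Position 11 ('c'): new char, reset run to 1
  Position 12 ('c'): continues run of 'c', length=2
Longest run: 'b' with length 5

5


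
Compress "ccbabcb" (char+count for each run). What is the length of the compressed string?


Input: ccbabcb
Runs:
  'c' x 2 => "c2"
  'b' x 1 => "b1"
  'a' x 1 => "a1"
  'b' x 1 => "b1"
  'c' x 1 => "c1"
  'b' x 1 => "b1"
Compressed: "c2b1a1b1c1b1"
Compressed length: 12

12


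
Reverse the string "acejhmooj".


Input: acejhmooj
Reading characters right to left:
  Position 8: 'j'
  Position 7: 'o'
  Position 6: 'o'
  Position 5: 'm'
  Position 4: 'h'
  Position 3: 'j'
  Position 2: 'e'
  Position 1: 'c'
  Position 0: 'a'
Reversed: joomhjeca

joomhjeca


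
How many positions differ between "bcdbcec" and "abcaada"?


Comparing "bcdbcec" and "abcaada" position by position:
  Position 0: 'b' vs 'a' => DIFFER
  Position 1: 'c' vs 'b' => DIFFER
  Position 2: 'd' vs 'c' => DIFFER
  Position 3: 'b' vs 'a' => DIFFER
  Position 4: 'c' vs 'a' => DIFFER
  Position 5: 'e' vs 'd' => DIFFER
  Position 6: 'c' vs 'a' => DIFFER
Positions that differ: 7

7


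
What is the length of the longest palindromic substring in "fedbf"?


Input: "fedbf"
Checking substrings for palindromes:
  No multi-char palindromic substrings found
Longest palindromic substring: "f" with length 1

1


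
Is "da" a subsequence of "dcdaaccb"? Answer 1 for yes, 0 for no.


Check if "da" is a subsequence of "dcdaaccb"
Greedy scan:
  Position 0 ('d'): matches sub[0] = 'd'
  Position 1 ('c'): no match needed
  Position 2 ('d'): no match needed
  Position 3 ('a'): matches sub[1] = 'a'
  Position 4 ('a'): no match needed
  Position 5 ('c'): no match needed
  Position 6 ('c'): no match needed
  Position 7 ('b'): no match needed
All 2 characters matched => is a subsequence

1


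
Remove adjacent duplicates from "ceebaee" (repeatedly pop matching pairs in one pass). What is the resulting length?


Input: ceebaee
Stack-based adjacent duplicate removal:
  Read 'c': push. Stack: c
  Read 'e': push. Stack: ce
  Read 'e': matches stack top 'e' => pop. Stack: c
  Read 'b': push. Stack: cb
  Read 'a': push. Stack: cba
  Read 'e': push. Stack: cbae
  Read 'e': matches stack top 'e' => pop. Stack: cba
Final stack: "cba" (length 3)

3


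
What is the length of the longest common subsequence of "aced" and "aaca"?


LCS of "aced" and "aaca"
DP table:
           a    a    c    a
      0    0    0    0    0
  a   0    1    1    1    1
  c   0    1    1    2    2
  e   0    1    1    2    2
  d   0    1    1    2    2
LCS length = dp[4][4] = 2

2


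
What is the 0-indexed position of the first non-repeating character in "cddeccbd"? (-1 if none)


Input: cddeccbd
Character frequencies:
  'b': 1
  'c': 3
  'd': 3
  'e': 1
Scanning left to right for freq == 1:
  Position 0 ('c'): freq=3, skip
  Position 1 ('d'): freq=3, skip
  Position 2 ('d'): freq=3, skip
  Position 3 ('e'): unique! => answer = 3

3


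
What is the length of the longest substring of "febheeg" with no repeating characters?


Input: "febheeg"
Sliding window (track last position of each char):
  Position 0 ('f'): window [0,0] length 1 -- new best
  Position 1 ('e'): window [0,1] length 2 -- new best
  Position 2 ('b'): window [0,2] length 3 -- new best
  Position 3 ('h'): window [0,3] length 4 -- new best
  Position 4 ('e'): repeat (last at 1), move window start to 2
  Position 4 ('e'): window [2,4] length 3
  Position 5 ('e'): repeat (last at 4), move window start to 5
  Position 5 ('e'): window [5,5] length 1
  Position 6 ('g'): window [5,6] length 2
Longest substring with no repeats: "febh" with length 4

4


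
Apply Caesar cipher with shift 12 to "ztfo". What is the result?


Caesar cipher: shift "ztfo" by 12
  'z' (pos 25) + 12 = pos 11 = 'l'
  't' (pos 19) + 12 = pos 5 = 'f'
  'f' (pos 5) + 12 = pos 17 = 'r'
  'o' (pos 14) + 12 = pos 0 = 'a'
Result: lfra

lfra


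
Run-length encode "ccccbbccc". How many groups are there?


Input: ccccbbccc
Scanning for consecutive runs:
  Group 1: 'c' x 4 (positions 0-3)
  Group 2: 'b' x 2 (positions 4-5)
  Group 3: 'c' x 3 (positions 6-8)
Total groups: 3

3


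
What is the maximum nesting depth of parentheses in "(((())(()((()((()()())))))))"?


Input: "(((())(()((()((()()())))))))"
Tracking depth:
  Position 0 '(': depth becomes 1
  Position 1 '(': depth becomes 2
  Position 2 '(': depth becomes 3
  Position 3 '(': depth becomes 4
  Position 4 ')': depth becomes 3
  Position 5 ')': depth becomes 2
  Position 6 '(': depth becomes 3
  Position 7 '(': depth becomes 4
  Position 8 ')': depth becomes 3
  Position 9 '(': depth becomes 4
  Position 10 '(': depth becomes 5
  Position 11 '(': depth becomes 6
  Position 12 ')': depth becomes 5
  Position 13 '(': depth becomes 6
  Position 14 '(': depth becomes 7
  Position 15 '(': depth becomes 8
  Position 16 ')': depth becomes 7
  Position 17 '(': depth becomes 8
  Position 18 ')': depth becomes 7
  Position 19 '(': depth becomes 8
  Position 20 ')': depth becomes 7
  Position 21 ')': depth becomes 6
  Position 22 ')': depth becomes 5
  Position 23 ')': depth becomes 4
  Position 24 ')': depth becomes 3
  Position 25 ')': depth becomes 2
  Position 26 ')': depth becomes 1
  Position 27 ')': depth becomes 0
Maximum depth reached: 8

8


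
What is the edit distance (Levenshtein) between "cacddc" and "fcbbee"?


Computing edit distance: "cacddc" -> "fcbbee"
DP table:
           f    c    b    b    e    e
      0    1    2    3    4    5    6
  c   1    1    1    2    3    4    5
  a   2    2    2    2    3    4    5
  c   3    3    2    3    3    4    5
  d   4    4    3    3    4    4    5
  d   5    5    4    4    4    5    5
  c   6    6    5    5    5    5    6
Edit distance = dp[6][6] = 6

6


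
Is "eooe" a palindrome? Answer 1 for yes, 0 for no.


Input: eooe
Reversed: eooe
  Compare pos 0 ('e') with pos 3 ('e'): match
  Compare pos 1 ('o') with pos 2 ('o'): match
Result: palindrome

1


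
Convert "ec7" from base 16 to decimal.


Input: "ec7" in base 16
Positional expansion:
  Digit 'e' (value 14) x 16^2 = 3584
  Digit 'c' (value 12) x 16^1 = 192
  Digit '7' (value 7) x 16^0 = 7
Sum = 3783

3783


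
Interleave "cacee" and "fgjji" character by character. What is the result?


Interleaving "cacee" and "fgjji":
  Position 0: 'c' from first, 'f' from second => "cf"
  Position 1: 'a' from first, 'g' from second => "ag"
  Position 2: 'c' from first, 'j' from second => "cj"
  Position 3: 'e' from first, 'j' from second => "ej"
  Position 4: 'e' from first, 'i' from second => "ei"
Result: cfagcjejei

cfagcjejei


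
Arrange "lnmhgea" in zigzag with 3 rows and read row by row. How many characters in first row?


Zigzag "lnmhgea" into 3 rows:
Placing characters:
  'l' => row 0
  'n' => row 1
  'm' => row 2
  'h' => row 1
  'g' => row 0
  'e' => row 1
  'a' => row 2
Rows:
  Row 0: "lg"
  Row 1: "nhe"
  Row 2: "ma"
First row length: 2

2


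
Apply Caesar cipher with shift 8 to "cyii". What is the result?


Caesar cipher: shift "cyii" by 8
  'c' (pos 2) + 8 = pos 10 = 'k'
  'y' (pos 24) + 8 = pos 6 = 'g'
  'i' (pos 8) + 8 = pos 16 = 'q'
  'i' (pos 8) + 8 = pos 16 = 'q'
Result: kgqq

kgqq


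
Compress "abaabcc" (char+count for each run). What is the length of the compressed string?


Input: abaabcc
Runs:
  'a' x 1 => "a1"
  'b' x 1 => "b1"
  'a' x 2 => "a2"
  'b' x 1 => "b1"
  'c' x 2 => "c2"
Compressed: "a1b1a2b1c2"
Compressed length: 10

10


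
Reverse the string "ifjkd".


Input: ifjkd
Reading characters right to left:
  Position 4: 'd'
  Position 3: 'k'
  Position 2: 'j'
  Position 1: 'f'
  Position 0: 'i'
Reversed: dkjfi

dkjfi


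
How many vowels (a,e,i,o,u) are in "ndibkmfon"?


Input: ndibkmfon
Checking each character:
  'n' at position 0: consonant
  'd' at position 1: consonant
  'i' at position 2: vowel (running total: 1)
  'b' at position 3: consonant
  'k' at position 4: consonant
  'm' at position 5: consonant
  'f' at position 6: consonant
  'o' at position 7: vowel (running total: 2)
  'n' at position 8: consonant
Total vowels: 2

2


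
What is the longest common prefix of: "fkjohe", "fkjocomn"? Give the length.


Words: fkjohe, fkjocomn
  Position 0: all 'f' => match
  Position 1: all 'k' => match
  Position 2: all 'j' => match
  Position 3: all 'o' => match
  Position 4: ('h', 'c') => mismatch, stop
LCP = "fkjo" (length 4)

4


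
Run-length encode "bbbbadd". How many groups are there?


Input: bbbbadd
Scanning for consecutive runs:
  Group 1: 'b' x 4 (positions 0-3)
  Group 2: 'a' x 1 (positions 4-4)
  Group 3: 'd' x 2 (positions 5-6)
Total groups: 3

3


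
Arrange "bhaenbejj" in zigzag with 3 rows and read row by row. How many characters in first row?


Zigzag "bhaenbejj" into 3 rows:
Placing characters:
  'b' => row 0
  'h' => row 1
  'a' => row 2
  'e' => row 1
  'n' => row 0
  'b' => row 1
  'e' => row 2
  'j' => row 1
  'j' => row 0
Rows:
  Row 0: "bnj"
  Row 1: "hebj"
  Row 2: "ae"
First row length: 3

3


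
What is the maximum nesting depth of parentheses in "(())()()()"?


Input: "(())()()()"
Tracking depth:
  Position 0 '(': depth becomes 1
  Position 1 '(': depth becomes 2
  Position 2 ')': depth becomes 1
  Position 3 ')': depth becomes 0
  Position 4 '(': depth becomes 1
  Position 5 ')': depth becomes 0
  Position 6 '(': depth becomes 1
  Position 7 ')': depth becomes 0
  Position 8 '(': depth becomes 1
  Position 9 ')': depth becomes 0
Maximum depth reached: 2

2


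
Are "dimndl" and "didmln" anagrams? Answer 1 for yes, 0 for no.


Strings: "dimndl", "didmln"
Sorted first:  ddilmn
Sorted second: ddilmn
Sorted forms match => anagrams

1


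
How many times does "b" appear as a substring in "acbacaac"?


Searching for "b" in "acbacaac"
Scanning each position:
  Position 0: "a" => no
  Position 1: "c" => no
  Position 2: "b" => MATCH
  Position 3: "a" => no
  Position 4: "c" => no
  Position 5: "a" => no
  Position 6: "a" => no
  Position 7: "c" => no
Total occurrences: 1

1


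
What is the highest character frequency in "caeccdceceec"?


Input: caeccdceceec
Character counts:
  'a': 1
  'c': 6
  'd': 1
  'e': 4
Maximum frequency: 6

6


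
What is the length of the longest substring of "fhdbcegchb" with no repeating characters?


Input: "fhdbcegchb"
Sliding window (track last position of each char):
  Position 0 ('f'): window [0,0] length 1 -- new best
  Position 1 ('h'): window [0,1] length 2 -- new best
  Position 2 ('d'): window [0,2] length 3 -- new best
  Position 3 ('b'): window [0,3] length 4 -- new best
  Position 4 ('c'): window [0,4] length 5 -- new best
  Position 5 ('e'): window [0,5] length 6 -- new best
  Position 6 ('g'): window [0,6] length 7 -- new best
  Position 7 ('c'): repeat (last at 4), move window start to 5
  Position 7 ('c'): window [5,7] length 3
  Position 8 ('h'): window [5,8] length 4
  Position 9 ('b'): window [5,9] length 5
Longest substring with no repeats: "fhdbceg" with length 7

7


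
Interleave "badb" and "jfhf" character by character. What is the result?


Interleaving "badb" and "jfhf":
  Position 0: 'b' from first, 'j' from second => "bj"
  Position 1: 'a' from first, 'f' from second => "af"
  Position 2: 'd' from first, 'h' from second => "dh"
  Position 3: 'b' from first, 'f' from second => "bf"
Result: bjafdhbf

bjafdhbf


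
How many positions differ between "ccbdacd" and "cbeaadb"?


Comparing "ccbdacd" and "cbeaadb" position by position:
  Position 0: 'c' vs 'c' => same
  Position 1: 'c' vs 'b' => DIFFER
  Position 2: 'b' vs 'e' => DIFFER
  Position 3: 'd' vs 'a' => DIFFER
  Position 4: 'a' vs 'a' => same
  Position 5: 'c' vs 'd' => DIFFER
  Position 6: 'd' vs 'b' => DIFFER
Positions that differ: 5

5


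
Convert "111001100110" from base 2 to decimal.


Input: "111001100110" in base 2
Positional expansion:
  Digit '1' (value 1) x 2^11 = 2048
  Digit '1' (value 1) x 2^10 = 1024
  Digit '1' (value 1) x 2^9 = 512
  Digit '0' (value 0) x 2^8 = 0
  Digit '0' (value 0) x 2^7 = 0
  Digit '1' (value 1) x 2^6 = 64
  Digit '1' (value 1) x 2^5 = 32
  Digit '0' (value 0) x 2^4 = 0
  Digit '0' (value 0) x 2^3 = 0
  Digit '1' (value 1) x 2^2 = 4
  Digit '1' (value 1) x 2^1 = 2
  Digit '0' (value 0) x 2^0 = 0
Sum = 3686

3686


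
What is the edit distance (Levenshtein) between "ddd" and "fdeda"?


Computing edit distance: "ddd" -> "fdeda"
DP table:
           f    d    e    d    a
      0    1    2    3    4    5
  d   1    1    1    2    3    4
  d   2    2    1    2    2    3
  d   3    3    2    2    2    3
Edit distance = dp[3][5] = 3

3


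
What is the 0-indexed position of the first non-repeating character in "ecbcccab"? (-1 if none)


Input: ecbcccab
Character frequencies:
  'a': 1
  'b': 2
  'c': 4
  'e': 1
Scanning left to right for freq == 1:
  Position 0 ('e'): unique! => answer = 0

0


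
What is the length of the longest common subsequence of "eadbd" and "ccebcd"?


LCS of "eadbd" and "ccebcd"
DP table:
           c    c    e    b    c    d
      0    0    0    0    0    0    0
  e   0    0    0    1    1    1    1
  a   0    0    0    1    1    1    1
  d   0    0    0    1    1    1    2
  b   0    0    0    1    2    2    2
  d   0    0    0    1    2    2    3
LCS length = dp[5][6] = 3

3


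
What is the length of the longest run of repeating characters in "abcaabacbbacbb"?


Input: "abcaabacbbacbb"
Scanning for longest run:
  Position 1 ('b'): new char, reset run to 1
  Position 2 ('c'): new char, reset run to 1
  Position 3 ('a'): new char, reset run to 1
  Position 4 ('a'): continues run of 'a', length=2
  Position 5 ('b'): new char, reset run to 1
  Position 6 ('a'): new char, reset run to 1
  Position 7 ('c'): new char, reset run to 1
  Position 8 ('b'): new char, reset run to 1
  Position 9 ('b'): continues run of 'b', length=2
  Position 10 ('a'): new char, reset run to 1
  Position 11 ('c'): new char, reset run to 1
  Position 12 ('b'): new char, reset run to 1
  Position 13 ('b'): continues run of 'b', length=2
Longest run: 'a' with length 2

2


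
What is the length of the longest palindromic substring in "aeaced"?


Input: "aeaced"
Checking substrings for palindromes:
  [0:3] "aea" (len 3) => palindrome
Longest palindromic substring: "aea" with length 3

3


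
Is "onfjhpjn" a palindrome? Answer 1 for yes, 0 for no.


Input: onfjhpjn
Reversed: njphjfno
  Compare pos 0 ('o') with pos 7 ('n'): MISMATCH
  Compare pos 1 ('n') with pos 6 ('j'): MISMATCH
  Compare pos 2 ('f') with pos 5 ('p'): MISMATCH
  Compare pos 3 ('j') with pos 4 ('h'): MISMATCH
Result: not a palindrome

0


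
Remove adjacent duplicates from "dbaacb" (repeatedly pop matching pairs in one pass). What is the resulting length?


Input: dbaacb
Stack-based adjacent duplicate removal:
  Read 'd': push. Stack: d
  Read 'b': push. Stack: db
  Read 'a': push. Stack: dba
  Read 'a': matches stack top 'a' => pop. Stack: db
  Read 'c': push. Stack: dbc
  Read 'b': push. Stack: dbcb
Final stack: "dbcb" (length 4)

4


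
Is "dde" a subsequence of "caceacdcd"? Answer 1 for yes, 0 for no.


Check if "dde" is a subsequence of "caceacdcd"
Greedy scan:
  Position 0 ('c'): no match needed
  Position 1 ('a'): no match needed
  Position 2 ('c'): no match needed
  Position 3 ('e'): no match needed
  Position 4 ('a'): no match needed
  Position 5 ('c'): no match needed
  Position 6 ('d'): matches sub[0] = 'd'
  Position 7 ('c'): no match needed
  Position 8 ('d'): matches sub[1] = 'd'
Only matched 2/3 characters => not a subsequence

0


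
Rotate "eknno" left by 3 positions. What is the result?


Input: "eknno", rotate left by 3
First 3 characters: "ekn"
Remaining characters: "no"
Concatenate remaining + first: "no" + "ekn" = "noekn"

noekn


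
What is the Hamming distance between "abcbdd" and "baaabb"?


Comparing "abcbdd" and "baaabb" position by position:
  Position 0: 'a' vs 'b' => differ
  Position 1: 'b' vs 'a' => differ
  Position 2: 'c' vs 'a' => differ
  Position 3: 'b' vs 'a' => differ
  Position 4: 'd' vs 'b' => differ
  Position 5: 'd' vs 'b' => differ
Total differences (Hamming distance): 6

6


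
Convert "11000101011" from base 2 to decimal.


Input: "11000101011" in base 2
Positional expansion:
  Digit '1' (value 1) x 2^10 = 1024
  Digit '1' (value 1) x 2^9 = 512
  Digit '0' (value 0) x 2^8 = 0
  Digit '0' (value 0) x 2^7 = 0
  Digit '0' (value 0) x 2^6 = 0
  Digit '1' (value 1) x 2^5 = 32
  Digit '0' (value 0) x 2^4 = 0
  Digit '1' (value 1) x 2^3 = 8
  Digit '0' (value 0) x 2^2 = 0
  Digit '1' (value 1) x 2^1 = 2
  Digit '1' (value 1) x 2^0 = 1
Sum = 1579

1579


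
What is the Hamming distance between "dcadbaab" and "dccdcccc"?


Comparing "dcadbaab" and "dccdcccc" position by position:
  Position 0: 'd' vs 'd' => same
  Position 1: 'c' vs 'c' => same
  Position 2: 'a' vs 'c' => differ
  Position 3: 'd' vs 'd' => same
  Position 4: 'b' vs 'c' => differ
  Position 5: 'a' vs 'c' => differ
  Position 6: 'a' vs 'c' => differ
  Position 7: 'b' vs 'c' => differ
Total differences (Hamming distance): 5

5


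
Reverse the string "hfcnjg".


Input: hfcnjg
Reading characters right to left:
  Position 5: 'g'
  Position 4: 'j'
  Position 3: 'n'
  Position 2: 'c'
  Position 1: 'f'
  Position 0: 'h'
Reversed: gjncfh

gjncfh


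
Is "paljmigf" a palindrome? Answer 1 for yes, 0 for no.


Input: paljmigf
Reversed: fgimjlap
  Compare pos 0 ('p') with pos 7 ('f'): MISMATCH
  Compare pos 1 ('a') with pos 6 ('g'): MISMATCH
  Compare pos 2 ('l') with pos 5 ('i'): MISMATCH
  Compare pos 3 ('j') with pos 4 ('m'): MISMATCH
Result: not a palindrome

0


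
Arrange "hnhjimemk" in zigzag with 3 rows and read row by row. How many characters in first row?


Zigzag "hnhjimemk" into 3 rows:
Placing characters:
  'h' => row 0
  'n' => row 1
  'h' => row 2
  'j' => row 1
  'i' => row 0
  'm' => row 1
  'e' => row 2
  'm' => row 1
  'k' => row 0
Rows:
  Row 0: "hik"
  Row 1: "njmm"
  Row 2: "he"
First row length: 3

3


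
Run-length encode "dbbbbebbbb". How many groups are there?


Input: dbbbbebbbb
Scanning for consecutive runs:
  Group 1: 'd' x 1 (positions 0-0)
  Group 2: 'b' x 4 (positions 1-4)
  Group 3: 'e' x 1 (positions 5-5)
  Group 4: 'b' x 4 (positions 6-9)
Total groups: 4

4


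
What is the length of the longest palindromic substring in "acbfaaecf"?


Input: "acbfaaecf"
Checking substrings for palindromes:
  [4:6] "aa" (len 2) => palindrome
Longest palindromic substring: "aa" with length 2

2


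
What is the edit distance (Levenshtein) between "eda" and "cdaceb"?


Computing edit distance: "eda" -> "cdaceb"
DP table:
           c    d    a    c    e    b
      0    1    2    3    4    5    6
  e   1    1    2    3    4    4    5
  d   2    2    1    2    3    4    5
  a   3    3    2    1    2    3    4
Edit distance = dp[3][6] = 4

4
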